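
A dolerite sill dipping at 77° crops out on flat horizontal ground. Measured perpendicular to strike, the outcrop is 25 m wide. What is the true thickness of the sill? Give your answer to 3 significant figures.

True thickness t = w · sin(dip) = 25 × sin 77°
t = 25 × 0.9744 = 24.359 m

24.4 m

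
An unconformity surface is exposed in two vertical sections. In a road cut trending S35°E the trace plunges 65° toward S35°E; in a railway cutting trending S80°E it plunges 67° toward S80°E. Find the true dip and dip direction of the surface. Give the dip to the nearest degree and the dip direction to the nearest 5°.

The two traces are lines in the plane: v₁ = (sin 145°·cos 65°, cos 145°·cos 65°, −sin 65°), v₂ = (sin 100°·cos 67°, cos 100°·cos 67°, −sin 67°).
n = v₁ × v₂ = (0.257, -0.126, 0.117) (taken with n_z > 0).
True dip = arccos(n_z / |n|) = arccos(0.3777) = 67.8°.
Dip direction = azimuth of (n_x, n_y) = atan2(0.257, -0.126) = 116°.

true dip 68°, dip direction 115°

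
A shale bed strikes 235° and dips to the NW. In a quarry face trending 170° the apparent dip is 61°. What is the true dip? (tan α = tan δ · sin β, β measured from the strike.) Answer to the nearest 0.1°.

63.3°

β = acute angle between strike 235° and section 170° = 65°.
tan δ = tan α / sin β = tan 61° / sin 65° = 1.8040 / 0.9063 = 1.9905
δ = arctan(1.9905) = 63.33°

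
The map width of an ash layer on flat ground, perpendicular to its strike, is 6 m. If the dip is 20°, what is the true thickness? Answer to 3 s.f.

True thickness t = w · sin(dip) = 6 × sin 20°
t = 6 × 0.3420 = 2.052 m

2.05 m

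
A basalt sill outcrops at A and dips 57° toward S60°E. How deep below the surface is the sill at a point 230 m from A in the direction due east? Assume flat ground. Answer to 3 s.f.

The hole lies 30° from the dip direction, so the down-dip offset is 230 × cos 30° = 199.19 m.
Depth = down-dip offset × tan(dip) = 199.19 × tan 57° = 199.19 × 1.5399
Depth = 306.72 m

307 m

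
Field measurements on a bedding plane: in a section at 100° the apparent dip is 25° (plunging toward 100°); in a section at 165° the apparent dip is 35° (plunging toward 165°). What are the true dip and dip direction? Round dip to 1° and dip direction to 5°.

The two traces are lines in the plane: v₁ = (sin 100°·cos 25°, cos 100°·cos 25°, −sin 25°), v₂ = (sin 165°·cos 35°, cos 165°·cos 35°, −sin 35°).
n = v₁ × v₂ = (0.244, -0.422, 0.673) (taken with n_z > 0).
tan δ = √(n_x²+n_y²)/n_z = 0.488/0.673, so δ = 35.9°.
Dip direction = azimuth of (n_x, n_y) = atan2(0.244, -0.422) = 150°.

true dip 36°, dip direction 150°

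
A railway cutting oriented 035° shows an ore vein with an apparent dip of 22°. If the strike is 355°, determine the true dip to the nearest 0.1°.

32.2°

β = acute angle between strike 355° and section 035° = 40°.
tan(true dip) = tan 22° / sin 40° = 0.6286
true dip = arctan 0.6286 = 32.15°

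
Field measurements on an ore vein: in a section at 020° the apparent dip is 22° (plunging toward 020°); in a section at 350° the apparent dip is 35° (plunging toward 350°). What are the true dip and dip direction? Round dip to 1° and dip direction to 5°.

Represent each trace as a vector plunging at its apparent dip toward its trend (east-north-up frame): v₁ = (0.317, 0.871, -0.375), v₂ = (-0.142, 0.807, -0.574).
Cross product v₁ × v₂ gives the pole to the plane: n ∝ (-0.198, 0.235, 0.380).
Dip δ = arctan(|n_h|/n_z) = arctan(0.307/0.380) = 39.0°.
The horizontal component of n points toward azimuth atan2(n_x, n_y) = 320°, the dip direction.

true dip 39°, dip direction 320°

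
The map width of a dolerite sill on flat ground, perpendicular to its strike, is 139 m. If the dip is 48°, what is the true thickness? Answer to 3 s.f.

True thickness t = w · sin(dip) = 139 × sin 48°
t = 139 × 0.7431 = 103.297 m

103 m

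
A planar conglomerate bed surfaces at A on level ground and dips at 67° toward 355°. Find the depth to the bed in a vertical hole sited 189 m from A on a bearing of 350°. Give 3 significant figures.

The hole lies 5° from the dip direction, so the down-dip offset is 189 × cos 5° = 188.28 m.
Depth = down-dip offset × tan(dip) = 188.28 × tan 67° = 188.28 × 2.3559
Depth = 443.56 m

444 m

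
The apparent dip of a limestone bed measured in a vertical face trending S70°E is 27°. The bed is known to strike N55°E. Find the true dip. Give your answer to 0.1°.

31.9°

The section is 55° from the strike.
tan δ = tan α / sin β = tan 27° / sin 55° = 0.5095 / 0.8192 = 0.6220
true dip = arctan 0.6220 = 31.88°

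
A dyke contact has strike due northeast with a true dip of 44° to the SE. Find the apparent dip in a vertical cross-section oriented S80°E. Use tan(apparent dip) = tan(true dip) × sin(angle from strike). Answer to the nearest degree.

The section lies 55° from the strike.
tan α = tan 44° × sin 55° = 0.9657 × 0.8192 = 0.7910
apparent dip = arctan 0.7910 = 38.35°

38°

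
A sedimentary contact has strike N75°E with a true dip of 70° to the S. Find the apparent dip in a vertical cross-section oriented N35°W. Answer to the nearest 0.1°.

Angle between strike (N75°E) and section (N35°W): β = 70°.
tan(apparent dip) = tan 70° · sin 70° = 2.5818
α = arctan(2.5818) = 68.83°

68.8°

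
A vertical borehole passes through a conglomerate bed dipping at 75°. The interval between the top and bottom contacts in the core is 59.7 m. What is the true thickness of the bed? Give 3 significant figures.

15.5 m

True thickness t = h · cos(dip) = 59.7 × cos 75°
t = 59.7 × 0.2588 = 15.451 m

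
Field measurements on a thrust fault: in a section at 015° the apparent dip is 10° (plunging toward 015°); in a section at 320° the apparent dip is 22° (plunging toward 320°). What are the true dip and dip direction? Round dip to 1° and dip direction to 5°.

true dip 22°, dip direction 310°

Represent each trace as a vector plunging at its apparent dip toward its trend (east-north-up frame): v₁ = (0.255, 0.951, -0.174), v₂ = (-0.596, 0.710, -0.375).
The plane normal is n = v₁ × v₂ ∝ (-0.233, 0.199, 0.748).
Dip δ = arctan(|n_h|/n_z) = arctan(0.306/0.748) = 22.3°.
Dip direction = azimuth of (n_x, n_y) = atan2(-0.233, 0.199) = 310°.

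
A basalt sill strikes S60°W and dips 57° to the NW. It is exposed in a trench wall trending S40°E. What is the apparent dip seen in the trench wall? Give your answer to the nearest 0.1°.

56.6°

Angle between strike (S60°W) and section (S40°E): β = 80°.
tan(apparent dip) = tan 57° · sin 80° = 1.5165
apparent dip = arctan 1.5165 = 56.60°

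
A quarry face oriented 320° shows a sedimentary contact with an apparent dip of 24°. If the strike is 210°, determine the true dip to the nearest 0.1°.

β = acute angle between strike 210° and section 320° = 70°.
tan δ = tan α / sin β = tan 24° / sin 70° = 0.4452 / 0.9397 = 0.4738
δ = arctan(0.4738) = 25.35°

25.4°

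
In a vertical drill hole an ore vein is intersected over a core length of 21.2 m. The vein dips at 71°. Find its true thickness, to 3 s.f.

True thickness t = h · cos(dip) = 21.2 × cos 71°
t = 21.2 × 0.3256 = 6.902 m

6.90 m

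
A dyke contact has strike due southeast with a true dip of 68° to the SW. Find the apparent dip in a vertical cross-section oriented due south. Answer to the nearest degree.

60°

Angle between strike (due southeast) and section (due south): β = 45°.
tan(apparent dip) = tan 68° · sin 45° = 1.7502
apparent dip = arctan 1.7502 = 60.26°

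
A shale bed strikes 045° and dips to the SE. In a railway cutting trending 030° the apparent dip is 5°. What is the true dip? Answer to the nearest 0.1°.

18.7°

The section is 15° from the strike.
tan δ = tan α / sin β = tan 5° / sin 15° = 0.0875 / 0.2588 = 0.3380
δ = arctan(0.3380) = 18.68°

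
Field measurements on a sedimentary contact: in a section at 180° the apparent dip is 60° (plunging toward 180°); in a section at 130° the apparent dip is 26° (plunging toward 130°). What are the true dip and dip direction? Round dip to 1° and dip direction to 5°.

true dip 62°, dip direction 205°

Represent each trace as a vector plunging at its apparent dip toward its trend (east-north-up frame): v₁ = (0.000, -0.500, -0.866), v₂ = (0.689, -0.578, -0.438).
The plane normal is n = v₁ × v₂ ∝ (-0.281, -0.596, 0.344).
Dip δ = arctan(|n_h|/n_z) = arctan(0.659/0.344) = 62.4°.
Dip direction = atan2(-0.281, -0.596) = 205° (azimuth of n's horizontal projection).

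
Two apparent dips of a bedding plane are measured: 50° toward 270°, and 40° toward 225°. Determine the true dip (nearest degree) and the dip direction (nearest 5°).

The two traces are lines in the plane: v₁ = (sin 270°·cos 50°, cos 270°·cos 50°, −sin 50°), v₂ = (sin 225°·cos 40°, cos 225°·cos 40°, −sin 40°).
The plane normal is n = v₁ × v₂ ∝ (-0.415, 0.002, 0.348).
Dip δ = arctan(|n_h|/n_z) = arctan(0.415/0.348) = 50.0°.
The horizontal component of n points toward azimuth atan2(n_x, n_y) = 270°, the dip direction.

true dip 50°, dip direction 270°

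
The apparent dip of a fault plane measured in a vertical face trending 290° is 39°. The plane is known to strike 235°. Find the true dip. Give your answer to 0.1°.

44.7°

β = acute angle between strike 235° and section 290° = 55°.
tan(true dip) = tan 39° / sin 55° = 0.9886
true dip = arctan 0.9886 = 44.67°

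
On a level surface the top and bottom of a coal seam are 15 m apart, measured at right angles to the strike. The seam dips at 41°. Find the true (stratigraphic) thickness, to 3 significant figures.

True thickness t = w · sin(dip) = 15 × sin 41°
t = 15 × 0.6561 = 9.841 m

9.84 m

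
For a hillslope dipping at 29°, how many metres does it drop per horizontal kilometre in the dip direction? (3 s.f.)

554 m

drop per km = 1000 × tan 29° = 1000 × 0.5543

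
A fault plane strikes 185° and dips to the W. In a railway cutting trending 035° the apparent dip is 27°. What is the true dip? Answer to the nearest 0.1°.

β = acute angle between strike 185° and section 035° = 30°.
tan δ = tan α / sin β = tan 27° / sin 30° = 0.5095 / 0.5000 = 1.0191
δ = arctan(1.0191) = 45.54°

45.5°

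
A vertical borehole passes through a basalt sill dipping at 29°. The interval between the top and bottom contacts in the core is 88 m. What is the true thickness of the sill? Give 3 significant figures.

77.0 m

True thickness t = h · cos(dip) = 88 × cos 29°
t = 88 × 0.8746 = 76.967 m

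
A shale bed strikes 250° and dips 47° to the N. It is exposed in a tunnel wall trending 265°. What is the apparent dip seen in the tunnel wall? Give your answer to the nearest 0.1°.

15.5°

The strike is 250° and the section trends 265°; the acute angle between them is β = 15°.
tan(apparent dip) = tan 47° · sin 15° = 0.2775
apparent dip = arctan 0.2775 = 15.51°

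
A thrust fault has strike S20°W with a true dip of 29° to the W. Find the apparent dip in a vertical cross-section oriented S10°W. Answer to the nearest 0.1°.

5.5°

The section lies 10° from the strike.
tan(apparent dip) = tan 29° · sin 10° = 0.0963
apparent dip = arctan 0.0963 = 5.50°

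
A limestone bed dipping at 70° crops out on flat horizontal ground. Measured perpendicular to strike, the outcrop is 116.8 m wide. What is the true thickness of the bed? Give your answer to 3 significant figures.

110 m

True thickness t = w · sin(dip) = 116.8 × sin 70°
t = 116.8 × 0.9397 = 109.756 m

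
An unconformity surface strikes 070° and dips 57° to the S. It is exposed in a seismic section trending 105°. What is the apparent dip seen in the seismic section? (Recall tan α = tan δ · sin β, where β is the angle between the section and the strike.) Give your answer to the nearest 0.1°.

41.5°

The section lies 35° from the strike.
tan α = tan 57° × sin 35° = 1.5399 × 0.5736 = 0.8832
apparent dip = arctan 0.8832 = 41.45°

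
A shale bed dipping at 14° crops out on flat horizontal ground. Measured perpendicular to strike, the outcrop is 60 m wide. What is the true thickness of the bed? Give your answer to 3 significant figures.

True thickness t = w · sin(dip) = 60 × sin 14°
t = 60 × 0.2419 = 14.515 m

14.5 m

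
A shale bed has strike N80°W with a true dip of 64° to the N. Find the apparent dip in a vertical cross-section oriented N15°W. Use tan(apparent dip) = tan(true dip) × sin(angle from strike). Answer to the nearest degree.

Angle between strike (N80°W) and section (N15°W): β = 65°.
tan(apparent dip) = tan 64° · sin 65° = 1.8582
α = arctan(1.8582) = 61.71°

62°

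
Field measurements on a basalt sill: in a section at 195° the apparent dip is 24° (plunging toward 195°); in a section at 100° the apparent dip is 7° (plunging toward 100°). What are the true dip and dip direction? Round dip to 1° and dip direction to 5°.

Each apparent-dip line lies in the plane. As unit vectors (x east, y north, z up), v₁ plunges 24°→195° and v₂ plunges 7°→100°.
The plane normal is n = v₁ × v₂ ∝ (0.037, -0.426, 0.903).
tan δ = √(n_x²+n_y²)/n_z = 0.428/0.903, so δ = 25.4°.
Dip direction = azimuth of (n_x, n_y) = atan2(0.037, -0.426) = 175°.

true dip 25°, dip direction 175°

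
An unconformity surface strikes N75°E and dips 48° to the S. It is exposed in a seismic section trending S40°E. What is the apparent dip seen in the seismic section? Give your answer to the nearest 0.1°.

The strike is N75°E and the section trends S40°E; the acute angle between them is β = 65°.
tan α = tan 48° × sin 65° = 1.1106 × 0.9063 = 1.0066
α = arctan(1.0066) = 45.19°

45.2°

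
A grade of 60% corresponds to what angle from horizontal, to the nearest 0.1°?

31.0°

tan θ = 60/100 = 0.6000
θ = arctan(0.6000) = 30.96°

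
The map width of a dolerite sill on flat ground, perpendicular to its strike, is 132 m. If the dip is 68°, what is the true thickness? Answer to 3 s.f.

122 m

True thickness t = w · sin(dip) = 132 × sin 68°
t = 132 × 0.9272 = 122.388 m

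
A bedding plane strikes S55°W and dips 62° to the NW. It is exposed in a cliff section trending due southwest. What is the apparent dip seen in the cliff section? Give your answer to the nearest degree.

18°

The section lies 10° from the strike.
tan(apparent dip) = tan 62° · sin 10° = 0.3266
apparent dip = arctan 0.3266 = 18.09°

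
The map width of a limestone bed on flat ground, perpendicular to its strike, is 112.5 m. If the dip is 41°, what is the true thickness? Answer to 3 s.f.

73.8 m

True thickness t = w · sin(dip) = 112.5 × sin 41°
t = 112.5 × 0.6561 = 73.807 m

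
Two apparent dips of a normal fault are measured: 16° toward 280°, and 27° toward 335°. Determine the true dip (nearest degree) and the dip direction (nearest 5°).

Represent each trace as a vector plunging at its apparent dip toward its trend (east-north-up frame): v₁ = (-0.947, 0.167, -0.276), v₂ = (-0.377, 0.808, -0.454).
n = v₁ × v₂ = (-0.147, 0.326, 0.702) (taken with n_z > 0).
Dip δ = arctan(|n_h|/n_z) = arctan(0.358/0.702) = 27.0°.
Dip direction = atan2(-0.147, 0.326) = 336° (azimuth of n's horizontal projection).

true dip 27°, dip direction 335°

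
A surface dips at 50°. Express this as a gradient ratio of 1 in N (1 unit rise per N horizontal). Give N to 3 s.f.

1 in 0.839

1 : N means tan θ = 1/N, so N = 1/tan 50° = 1/1.1918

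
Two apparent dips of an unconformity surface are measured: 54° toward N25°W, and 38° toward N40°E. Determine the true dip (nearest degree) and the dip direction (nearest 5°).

true dip 54°, dip direction 345°

Each apparent-dip line lies in the plane. As unit vectors (x east, y north, z up), v₁ plunges 54°→N25°W and v₂ plunges 38°→N40°E.
The plane normal is n = v₁ × v₂ ∝ (-0.160, 0.563, 0.420).
tan δ = √(n_x²+n_y²)/n_z = 0.585/0.420, so δ = 54.3°.
Dip direction = atan2(-0.160, 0.563) = 344° (azimuth of n's horizontal projection).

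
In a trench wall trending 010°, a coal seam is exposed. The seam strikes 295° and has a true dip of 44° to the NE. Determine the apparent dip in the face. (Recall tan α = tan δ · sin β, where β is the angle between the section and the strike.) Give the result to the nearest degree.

The strike is 295° and the section trends 010°; the acute angle between them is β = 75°.
tan(apparent dip) = tan 44° · sin 75° = 0.9328
α = arctan(0.9328) = 43.01°

43°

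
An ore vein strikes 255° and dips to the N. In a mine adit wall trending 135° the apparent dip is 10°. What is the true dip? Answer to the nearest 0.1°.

11.5°

The section is 60° from the strike.
tan(true dip) = tan 10° / sin 60° = 0.2036
δ = arctan(0.2036) = 11.51°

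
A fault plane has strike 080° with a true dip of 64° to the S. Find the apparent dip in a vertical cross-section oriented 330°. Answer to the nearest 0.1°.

62.6°

Angle between strike (080°) and section (330°): β = 70°.
tan(apparent dip) = tan 64° · sin 70° = 1.9267
α = arctan(1.9267) = 62.57°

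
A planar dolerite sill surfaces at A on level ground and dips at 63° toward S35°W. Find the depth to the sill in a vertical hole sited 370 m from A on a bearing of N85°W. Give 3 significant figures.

363 m

The hole lies 60° from the dip direction, so the down-dip offset is 370 × cos 60° = 185.00 m.
Depth = down-dip offset × tan(dip) = 185.00 × tan 63° = 185.00 × 1.9626
Depth = 363.08 m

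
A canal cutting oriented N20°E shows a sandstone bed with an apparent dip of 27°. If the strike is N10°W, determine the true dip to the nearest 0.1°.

The section is 30° from the strike.
tan δ = tan α / sin β = tan 27° / sin 30° = 0.5095 / 0.5000 = 1.0191
δ = arctan(1.0191) = 45.54°

45.5°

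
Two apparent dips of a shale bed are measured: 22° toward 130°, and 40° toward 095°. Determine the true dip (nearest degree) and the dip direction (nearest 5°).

The two traces are lines in the plane: v₁ = (sin 130°·cos 22°, cos 130°·cos 22°, −sin 22°), v₂ = (sin 95°·cos 40°, cos 95°·cos 40°, −sin 40°).
The plane normal is n = v₁ × v₂ ∝ (0.358, 0.171, 0.407).
Dip δ = arctan(|n_h|/n_z) = arctan(0.397/0.407) = 44.2°.
Dip direction = azimuth of (n_x, n_y) = atan2(0.358, 0.171) = 65°.

true dip 44°, dip direction 065°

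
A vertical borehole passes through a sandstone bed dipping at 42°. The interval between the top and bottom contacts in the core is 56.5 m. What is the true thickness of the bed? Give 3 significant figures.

42.0 m

True thickness t = h · cos(dip) = 56.5 × cos 42°
t = 56.5 × 0.7431 = 41.988 m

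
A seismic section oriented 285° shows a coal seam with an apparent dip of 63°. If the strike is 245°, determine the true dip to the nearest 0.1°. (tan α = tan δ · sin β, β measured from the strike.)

β = acute angle between strike 245° and section 285° = 40°.
tan δ = tan α / sin β = tan 63° / sin 40° = 1.9626 / 0.6428 = 3.0533
δ = arctan(3.0533) = 71.87°

71.9°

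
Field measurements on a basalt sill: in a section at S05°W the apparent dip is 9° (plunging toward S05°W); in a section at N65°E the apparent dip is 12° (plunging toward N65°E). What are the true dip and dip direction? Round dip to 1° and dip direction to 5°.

Represent each trace as a vector plunging at its apparent dip toward its trend (east-north-up frame): v₁ = (-0.086, -0.984, -0.156), v₂ = (0.887, 0.413, -0.208).
Cross product v₁ × v₂ gives the pole to the plane: n ∝ (0.269, -0.157, 0.837).
True dip = arccos(n_z / |n|) = arccos(0.9372) = 20.4°.
The horizontal component of n points toward azimuth atan2(n_x, n_y) = 120°, the dip direction.

true dip 20°, dip direction 120°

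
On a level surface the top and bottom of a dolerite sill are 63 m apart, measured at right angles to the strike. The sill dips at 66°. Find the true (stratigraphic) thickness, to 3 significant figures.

True thickness t = w · sin(dip) = 63 × sin 66°
t = 63 × 0.9135 = 57.553 m

57.6 m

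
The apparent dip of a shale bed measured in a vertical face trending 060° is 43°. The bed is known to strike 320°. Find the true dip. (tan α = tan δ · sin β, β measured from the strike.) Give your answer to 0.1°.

43.4°

β = acute angle between strike 320° and section 060° = 80°.
tan δ = tan α / sin β = tan 43° / sin 80° = 0.9325 / 0.9848 = 0.9469
δ = arctan(0.9469) = 43.44°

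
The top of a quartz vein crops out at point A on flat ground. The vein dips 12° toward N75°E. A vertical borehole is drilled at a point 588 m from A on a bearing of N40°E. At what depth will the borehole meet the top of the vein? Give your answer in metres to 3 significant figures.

The hole lies 35° from the dip direction, so the down-dip offset is 588 × cos 35° = 481.66 m.
Depth = down-dip offset × tan(dip) = 481.66 × tan 12° = 481.66 × 0.2126
Depth = 102.38 m

102 m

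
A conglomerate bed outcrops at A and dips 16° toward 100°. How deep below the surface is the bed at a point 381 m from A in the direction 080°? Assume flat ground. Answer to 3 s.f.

103 m

The hole lies 20° from the dip direction, so the down-dip offset is 381 × cos 20° = 358.02 m.
Depth = down-dip offset × tan(dip) = 358.02 × tan 16° = 358.02 × 0.2867
Depth = 102.66 m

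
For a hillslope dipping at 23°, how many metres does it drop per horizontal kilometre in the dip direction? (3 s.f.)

drop per km = 1000 × tan 23° = 1000 × 0.4245

424 m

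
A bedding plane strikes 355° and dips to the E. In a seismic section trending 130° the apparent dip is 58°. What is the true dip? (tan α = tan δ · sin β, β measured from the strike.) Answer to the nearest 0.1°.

66.2°

The section is 45° from the strike.
tan δ = tan α / sin β = tan 58° / sin 45° = 1.6003 / 0.7071 = 2.2632
true dip = arctan 2.2632 = 66.16°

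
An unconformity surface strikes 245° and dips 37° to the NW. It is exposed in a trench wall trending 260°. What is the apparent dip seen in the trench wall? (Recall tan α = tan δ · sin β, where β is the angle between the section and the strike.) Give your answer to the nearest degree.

11°

The strike is 245° and the section trends 260°; the acute angle between them is β = 15°.
tan(apparent dip) = tan 37° · sin 15° = 0.1950
α = arctan(0.1950) = 11.04°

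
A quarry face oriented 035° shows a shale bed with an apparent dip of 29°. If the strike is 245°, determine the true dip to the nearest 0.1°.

47.9°

β = acute angle between strike 245° and section 035° = 30°.
tan(true dip) = tan 29° / sin 30° = 1.1086
true dip = arctan 1.1086 = 47.95°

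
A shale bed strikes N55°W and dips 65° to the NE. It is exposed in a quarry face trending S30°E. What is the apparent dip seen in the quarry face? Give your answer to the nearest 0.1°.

42.2°

The section lies 25° from the strike.
tan α = tan 65° × sin 25° = 2.1445 × 0.4226 = 0.9063
α = arctan(0.9063) = 42.19°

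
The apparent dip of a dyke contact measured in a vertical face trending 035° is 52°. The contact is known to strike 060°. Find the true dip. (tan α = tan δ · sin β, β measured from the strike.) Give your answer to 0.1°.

The section is 25° from the strike.
tan(true dip) = tan 52° / sin 25° = 3.0286
true dip = arctan 3.0286 = 71.73°

71.7°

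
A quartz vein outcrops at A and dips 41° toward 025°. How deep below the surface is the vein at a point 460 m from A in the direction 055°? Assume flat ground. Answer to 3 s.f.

The hole lies 30° from the dip direction, so the down-dip offset is 460 × cos 30° = 398.37 m.
Depth = down-dip offset × tan(dip) = 398.37 × tan 41° = 398.37 × 0.8693
Depth = 346.30 m

346 m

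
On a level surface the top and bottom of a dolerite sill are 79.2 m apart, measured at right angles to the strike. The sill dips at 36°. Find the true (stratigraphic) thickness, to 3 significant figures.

True thickness t = w · sin(dip) = 79.2 × sin 36°
t = 79.2 × 0.5878 = 46.553 m

46.6 m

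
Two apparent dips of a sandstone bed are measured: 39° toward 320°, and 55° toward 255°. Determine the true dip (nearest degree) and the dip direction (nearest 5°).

Each apparent-dip line lies in the plane. As unit vectors (x east, y north, z up), v₁ plunges 39°→320° and v₂ plunges 55°→255°.
n = v₁ × v₂ = (-0.581, -0.061, 0.404) (taken with n_z > 0).
True dip = arccos(n_z / |n|) = arccos(0.5688) = 55.3°.
The horizontal component of n points toward azimuth atan2(n_x, n_y) = 264°, the dip direction.

true dip 55°, dip direction 265°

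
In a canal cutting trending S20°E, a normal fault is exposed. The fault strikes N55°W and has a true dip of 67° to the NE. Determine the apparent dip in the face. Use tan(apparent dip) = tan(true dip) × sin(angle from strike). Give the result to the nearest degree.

53°

The section lies 35° from the strike.
tan(apparent dip) = tan 67° · sin 35° = 1.3513
apparent dip = arctan 1.3513 = 53.50°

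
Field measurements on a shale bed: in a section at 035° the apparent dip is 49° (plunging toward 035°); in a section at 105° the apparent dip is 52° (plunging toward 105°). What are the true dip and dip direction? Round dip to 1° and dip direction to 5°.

true dip 56°, dip direction 075°

Represent each trace as a vector plunging at its apparent dip toward its trend (east-north-up frame): v₁ = (0.376, 0.537, -0.755), v₂ = (0.595, -0.159, -0.788).
n = v₁ × v₂ = (0.544, 0.152, 0.380) (taken with n_z > 0).
Dip δ = arctan(|n_h|/n_z) = arctan(0.565/0.380) = 56.1°.
The horizontal component of n points toward azimuth atan2(n_x, n_y) = 74°, the dip direction.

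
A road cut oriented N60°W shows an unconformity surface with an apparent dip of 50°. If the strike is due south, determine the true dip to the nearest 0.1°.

The section is 60° from the strike.
tan(true dip) = tan 50° / sin 60° = 1.3761
δ = arctan(1.3761) = 53.99°

54.0°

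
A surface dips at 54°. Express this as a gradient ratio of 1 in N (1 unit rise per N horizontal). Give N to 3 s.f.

1 in 0.727

1 : N means tan θ = 1/N, so N = 1/tan 54° = 1/1.3764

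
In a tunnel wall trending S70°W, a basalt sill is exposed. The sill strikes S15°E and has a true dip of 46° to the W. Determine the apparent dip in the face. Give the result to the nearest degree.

46°

Angle between strike (S15°E) and section (S70°W): β = 85°.
tan α = tan 46° × sin 85° = 1.0355 × 0.9962 = 1.0316
α = arctan(1.0316) = 45.89°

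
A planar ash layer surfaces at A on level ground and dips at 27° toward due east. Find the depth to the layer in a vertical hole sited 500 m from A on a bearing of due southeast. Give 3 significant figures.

The hole lies 45° from the dip direction, so the down-dip offset is 500 × cos 45° = 353.55 m.
Depth = down-dip offset × tan(dip) = 353.55 × tan 27° = 353.55 × 0.5095
Depth = 180.14 m

180 m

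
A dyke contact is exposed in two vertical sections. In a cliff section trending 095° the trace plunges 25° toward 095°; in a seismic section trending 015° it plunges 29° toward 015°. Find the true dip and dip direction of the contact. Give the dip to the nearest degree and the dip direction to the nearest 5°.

true dip 34°, dip direction 050°

Each apparent-dip line lies in the plane. As unit vectors (x east, y north, z up), v₁ plunges 25°→095° and v₂ plunges 29°→015°.
n = v₁ × v₂ = (0.395, 0.342, 0.781) (taken with n_z > 0).
True dip = arccos(n_z / |n|) = arccos(0.8309) = 33.8°.
Dip direction = atan2(0.395, 0.342) = 49° (azimuth of n's horizontal projection).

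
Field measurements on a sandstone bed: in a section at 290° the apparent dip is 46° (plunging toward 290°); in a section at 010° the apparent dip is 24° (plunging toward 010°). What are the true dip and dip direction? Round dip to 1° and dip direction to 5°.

true dip 47°, dip direction 305°

Each apparent-dip line lies in the plane. As unit vectors (x east, y north, z up), v₁ plunges 46°→290° and v₂ plunges 24°→010°.
n = v₁ × v₂ = (-0.551, 0.380, 0.625) (taken with n_z > 0).
True dip = arccos(n_z / |n|) = arccos(0.6828) = 46.9°.
Dip direction = atan2(-0.551, 0.380) = 305° (azimuth of n's horizontal projection).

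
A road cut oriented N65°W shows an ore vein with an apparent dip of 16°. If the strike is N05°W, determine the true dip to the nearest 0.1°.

β = acute angle between strike N05°W and section N65°W = 60°.
tan(true dip) = tan 16° / sin 60° = 0.3311
δ = arctan(0.3311) = 18.32°

18.3°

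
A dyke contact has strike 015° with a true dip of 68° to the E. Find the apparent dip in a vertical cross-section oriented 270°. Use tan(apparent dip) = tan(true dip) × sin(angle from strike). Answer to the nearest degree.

67°

The strike is 015° and the section trends 270°; the acute angle between them is β = 75°.
tan α = tan 68° × sin 75° = 2.4751 × 0.9659 = 2.3908
apparent dip = arctan 2.3908 = 67.30°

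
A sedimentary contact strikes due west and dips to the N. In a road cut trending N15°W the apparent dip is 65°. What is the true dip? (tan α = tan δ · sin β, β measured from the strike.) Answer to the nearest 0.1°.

65.8°

The section is 75° from the strike.
tan(true dip) = tan 65° / sin 75° = 2.2202
true dip = arctan 2.2202 = 65.75°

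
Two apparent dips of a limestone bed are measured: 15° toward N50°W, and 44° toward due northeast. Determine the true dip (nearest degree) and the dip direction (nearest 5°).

Each apparent-dip line lies in the plane. As unit vectors (x east, y north, z up), v₁ plunges 15°→N50°W and v₂ plunges 44°→due northeast.
The plane normal is n = v₁ × v₂ ∝ (0.300, 0.646, 0.692).
Dip δ = arctan(|n_h|/n_z) = arctan(0.712/0.692) = 45.8°.
Dip direction = azimuth of (n_x, n_y) = atan2(0.300, 0.646) = 25°.

true dip 46°, dip direction 025°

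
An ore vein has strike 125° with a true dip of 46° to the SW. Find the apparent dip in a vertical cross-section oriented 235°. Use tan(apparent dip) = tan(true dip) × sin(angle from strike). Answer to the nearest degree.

44°

Angle between strike (125°) and section (235°): β = 70°.
tan α = tan 46° × sin 70° = 1.0355 × 0.9397 = 0.9731
α = arctan(0.9731) = 44.22°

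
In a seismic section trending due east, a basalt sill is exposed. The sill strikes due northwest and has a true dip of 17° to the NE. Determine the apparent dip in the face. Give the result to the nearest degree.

The section lies 45° from the strike.
tan(apparent dip) = tan 17° · sin 45° = 0.2162
α = arctan(0.2162) = 12.20°

12°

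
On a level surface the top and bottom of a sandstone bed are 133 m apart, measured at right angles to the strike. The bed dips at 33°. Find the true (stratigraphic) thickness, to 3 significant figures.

True thickness t = w · sin(dip) = 133 × sin 33°
t = 133 × 0.5446 = 72.437 m

72.4 m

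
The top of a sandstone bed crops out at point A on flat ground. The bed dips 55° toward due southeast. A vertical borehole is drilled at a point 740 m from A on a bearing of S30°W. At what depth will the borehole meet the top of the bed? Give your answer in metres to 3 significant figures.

274 m

The hole lies 75° from the dip direction, so the down-dip offset is 740 × cos 75° = 191.53 m.
Depth = down-dip offset × tan(dip) = 191.53 × tan 55° = 191.53 × 1.4281
Depth = 273.53 m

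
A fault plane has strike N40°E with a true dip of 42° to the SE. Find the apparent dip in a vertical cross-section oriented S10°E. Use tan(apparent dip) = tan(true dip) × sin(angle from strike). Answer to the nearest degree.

35°

Angle between strike (N40°E) and section (S10°E): β = 50°.
tan(apparent dip) = tan 42° · sin 50° = 0.6897
α = arctan(0.6897) = 34.60°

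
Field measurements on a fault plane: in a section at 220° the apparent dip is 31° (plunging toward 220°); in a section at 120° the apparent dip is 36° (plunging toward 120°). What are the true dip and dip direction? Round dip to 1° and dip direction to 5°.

true dip 46°, dip direction 165°

The two traces are lines in the plane: v₁ = (sin 220°·cos 31°, cos 220°·cos 31°, −sin 31°), v₂ = (sin 120°·cos 36°, cos 120°·cos 36°, −sin 36°).
The plane normal is n = v₁ × v₂ ∝ (0.178, -0.685, 0.683).
Dip δ = arctan(|n_h|/n_z) = arctan(0.707/0.683) = 46.0°.
Dip direction = azimuth of (n_x, n_y) = atan2(0.178, -0.685) = 165°.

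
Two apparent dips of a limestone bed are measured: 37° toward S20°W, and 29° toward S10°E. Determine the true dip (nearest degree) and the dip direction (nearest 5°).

The two traces are lines in the plane: v₁ = (sin 200°·cos 37°, cos 200°·cos 37°, −sin 37°), v₂ = (sin 170°·cos 29°, cos 170°·cos 29°, −sin 29°).
The plane normal is n = v₁ × v₂ ∝ (-0.155, -0.224, 0.349).
Dip δ = arctan(|n_h|/n_z) = arctan(0.272/0.349) = 37.9°.
The horizontal component of n points toward azimuth atan2(n_x, n_y) = 215°, the dip direction.

true dip 38°, dip direction 215°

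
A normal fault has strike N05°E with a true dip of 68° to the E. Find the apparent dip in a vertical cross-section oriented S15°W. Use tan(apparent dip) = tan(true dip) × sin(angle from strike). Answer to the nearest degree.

The strike is N05°E and the section trends S15°W; the acute angle between them is β = 10°.
tan(apparent dip) = tan 68° · sin 10° = 0.4298
α = arctan(0.4298) = 23.26°

23°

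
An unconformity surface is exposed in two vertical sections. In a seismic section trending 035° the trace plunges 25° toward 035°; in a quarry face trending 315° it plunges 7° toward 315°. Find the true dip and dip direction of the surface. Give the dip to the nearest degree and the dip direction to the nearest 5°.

true dip 25°, dip direction 030°

Represent each trace as a vector plunging at its apparent dip toward its trend (east-north-up frame): v₁ = (0.520, 0.742, -0.423), v₂ = (-0.702, 0.702, -0.122).
n = v₁ × v₂ = (0.206, 0.360, 0.886) (taken with n_z > 0).
tan δ = √(n_x²+n_y²)/n_z = 0.415/0.886, so δ = 25.1°.
The horizontal component of n points toward azimuth atan2(n_x, n_y) = 30°, the dip direction.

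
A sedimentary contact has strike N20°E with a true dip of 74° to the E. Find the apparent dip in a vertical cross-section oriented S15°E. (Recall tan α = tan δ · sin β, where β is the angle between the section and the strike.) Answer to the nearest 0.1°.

63.4°

The strike is N20°E and the section trends S15°E; the acute angle between them is β = 35°.
tan(apparent dip) = tan 74° · sin 35° = 2.0003
apparent dip = arctan 2.0003 = 63.44°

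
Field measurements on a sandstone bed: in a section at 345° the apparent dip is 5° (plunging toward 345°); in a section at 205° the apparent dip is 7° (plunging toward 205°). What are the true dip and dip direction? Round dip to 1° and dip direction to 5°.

true dip 17°, dip direction 270°

The two traces are lines in the plane: v₁ = (sin 345°·cos 5°, cos 345°·cos 5°, −sin 5°), v₂ = (sin 205°·cos 7°, cos 205°·cos 7°, −sin 7°).
Cross product v₁ × v₂ gives the pole to the plane: n ∝ (-0.196, 0.005, 0.636).
True dip = arccos(n_z / |n|) = arccos(0.9557) = 17.1°.
Dip direction = azimuth of (n_x, n_y) = atan2(-0.196, 0.005) = 272°.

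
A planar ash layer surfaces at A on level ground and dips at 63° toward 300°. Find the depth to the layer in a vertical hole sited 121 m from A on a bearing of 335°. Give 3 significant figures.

195 m

The hole lies 35° from the dip direction, so the down-dip offset is 121 × cos 35° = 99.12 m.
Depth = down-dip offset × tan(dip) = 99.12 × tan 63° = 99.12 × 1.9626
Depth = 194.53 m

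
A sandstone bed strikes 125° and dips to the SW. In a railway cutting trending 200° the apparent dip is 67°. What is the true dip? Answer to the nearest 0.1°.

67.7°

β = acute angle between strike 125° and section 200° = 75°.
tan(true dip) = tan 67° / sin 75° = 2.4390
δ = arctan(2.4390) = 67.71°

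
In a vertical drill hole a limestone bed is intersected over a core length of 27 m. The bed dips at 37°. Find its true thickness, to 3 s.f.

21.6 m

True thickness t = h · cos(dip) = 27 × cos 37°
t = 27 × 0.7986 = 21.563 m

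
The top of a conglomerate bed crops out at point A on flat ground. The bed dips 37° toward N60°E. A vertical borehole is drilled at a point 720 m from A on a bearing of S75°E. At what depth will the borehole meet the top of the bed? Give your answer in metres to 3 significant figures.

384 m

The hole lies 45° from the dip direction, so the down-dip offset is 720 × cos 45° = 509.12 m.
Depth = down-dip offset × tan(dip) = 509.12 × tan 37° = 509.12 × 0.7536
Depth = 383.65 m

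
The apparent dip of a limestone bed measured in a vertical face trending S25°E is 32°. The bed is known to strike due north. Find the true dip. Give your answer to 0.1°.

The section is 25° from the strike.
tan δ = tan α / sin β = tan 32° / sin 25° = 0.6249 / 0.4226 = 1.4786
true dip = arctan 1.4786 = 55.93°

55.9°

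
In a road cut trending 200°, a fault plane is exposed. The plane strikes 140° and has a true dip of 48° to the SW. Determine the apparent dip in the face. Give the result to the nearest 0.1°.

43.9°

The strike is 140° and the section trends 200°; the acute angle between them is β = 60°.
tan α = tan 48° × sin 60° = 1.1106 × 0.8660 = 0.9618
apparent dip = arctan 0.9618 = 43.89°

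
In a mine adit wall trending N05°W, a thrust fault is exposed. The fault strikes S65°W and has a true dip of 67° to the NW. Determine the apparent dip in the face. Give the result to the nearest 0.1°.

65.7°

Angle between strike (S65°W) and section (N05°W): β = 70°.
tan(apparent dip) = tan 67° · sin 70° = 2.2138
α = arctan(2.2138) = 65.69°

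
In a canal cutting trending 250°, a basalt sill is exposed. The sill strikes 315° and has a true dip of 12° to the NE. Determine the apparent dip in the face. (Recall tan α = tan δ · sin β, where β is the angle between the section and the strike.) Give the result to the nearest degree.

The section lies 65° from the strike.
tan(apparent dip) = tan 12° · sin 65° = 0.1926
apparent dip = arctan 0.1926 = 10.90°

11°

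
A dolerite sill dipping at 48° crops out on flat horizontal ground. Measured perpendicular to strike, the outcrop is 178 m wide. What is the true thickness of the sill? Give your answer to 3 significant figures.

132 m

True thickness t = w · sin(dip) = 178 × sin 48°
t = 178 × 0.7431 = 132.280 m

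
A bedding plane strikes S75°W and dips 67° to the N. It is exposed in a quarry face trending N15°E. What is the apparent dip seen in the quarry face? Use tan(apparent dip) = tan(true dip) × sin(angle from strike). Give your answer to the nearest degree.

64°

The strike is S75°W and the section trends N15°E; the acute angle between them is β = 60°.
tan α = tan 67° × sin 60° = 2.3559 × 0.8660 = 2.0402
apparent dip = arctan 2.0402 = 63.89°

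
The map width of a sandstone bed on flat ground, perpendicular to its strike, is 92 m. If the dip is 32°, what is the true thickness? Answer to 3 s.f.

48.8 m

True thickness t = w · sin(dip) = 92 × sin 32°
t = 92 × 0.5299 = 48.753 m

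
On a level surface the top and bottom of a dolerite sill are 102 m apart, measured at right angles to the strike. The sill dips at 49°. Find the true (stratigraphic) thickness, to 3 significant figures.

True thickness t = w · sin(dip) = 102 × sin 49°
t = 102 × 0.7547 = 76.980 m

77.0 m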